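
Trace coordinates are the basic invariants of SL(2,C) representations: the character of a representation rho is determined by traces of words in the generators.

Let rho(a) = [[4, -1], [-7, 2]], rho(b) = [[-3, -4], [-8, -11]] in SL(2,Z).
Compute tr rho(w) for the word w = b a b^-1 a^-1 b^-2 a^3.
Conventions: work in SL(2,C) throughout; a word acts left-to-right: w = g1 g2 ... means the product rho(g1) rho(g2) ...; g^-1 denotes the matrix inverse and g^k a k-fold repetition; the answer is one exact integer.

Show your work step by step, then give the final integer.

435166

rho(b) = [[-3, -4], [-8, -11]]
... * rho(a) = [[4, -1], [-7, 2]]  ->  [[16, -5], [45, -14]]
... * rho(b^-1) = [[-11, 4], [8, -3]]  ->  [[-216, 79], [-607, 222]]
... * rho(a^-1) = [[2, 1], [7, 4]]  ->  [[121, 100], [340, 281]]
... * rho(b^-1) = [[-11, 4], [8, -3]]  ->  [[-531, 184], [-1492, 517]]
... * rho(b^-1) = [[-11, 4], [8, -3]]  ->  [[7313, -2676], [20548, -7519]]
... * rho(a) = [[4, -1], [-7, 2]]  ->  [[47984, -12665], [134825, -35586]]
... * rho(a) = [[4, -1], [-7, 2]]  ->  [[280591, -73314], [788402, -205997]]
... * rho(a) = [[4, -1], [-7, 2]]  ->  [[1635562, -427219], [4595587, -1200396]]
tr = 1635562 + -1200396 = 435166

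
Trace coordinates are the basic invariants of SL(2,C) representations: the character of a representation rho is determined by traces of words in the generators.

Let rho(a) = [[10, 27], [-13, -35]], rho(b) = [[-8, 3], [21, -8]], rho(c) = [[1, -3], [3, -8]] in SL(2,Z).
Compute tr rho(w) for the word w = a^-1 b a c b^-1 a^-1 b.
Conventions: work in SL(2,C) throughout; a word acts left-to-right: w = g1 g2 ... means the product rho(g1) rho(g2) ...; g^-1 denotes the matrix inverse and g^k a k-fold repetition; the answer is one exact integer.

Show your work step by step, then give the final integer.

538810904

rho(a^-1) = [[-35, -27], [13, 10]]
... * rho(b) = [[-8, 3], [21, -8]]  ->  [[-287, 111], [106, -41]]
... * rho(a) = [[10, 27], [-13, -35]]  ->  [[-4313, -11634], [1593, 4297]]
... * rho(c) = [[1, -3], [3, -8]]  ->  [[-39215, 106011], [14484, -39155]]
... * rho(b^-1) = [[-8, -3], [-21, -8]]  ->  [[-1912511, -730443], [706383, 269788]]
... * rho(a^-1) = [[-35, -27], [13, 10]]  ->  [[57442126, 44333367], [-21216161, -16374461]]
... * rho(b) = [[-8, 3], [21, -8]]  ->  [[471463699, -182340558], [-174134393, 67347205]]
tr = 471463699 + 67347205 = 538810904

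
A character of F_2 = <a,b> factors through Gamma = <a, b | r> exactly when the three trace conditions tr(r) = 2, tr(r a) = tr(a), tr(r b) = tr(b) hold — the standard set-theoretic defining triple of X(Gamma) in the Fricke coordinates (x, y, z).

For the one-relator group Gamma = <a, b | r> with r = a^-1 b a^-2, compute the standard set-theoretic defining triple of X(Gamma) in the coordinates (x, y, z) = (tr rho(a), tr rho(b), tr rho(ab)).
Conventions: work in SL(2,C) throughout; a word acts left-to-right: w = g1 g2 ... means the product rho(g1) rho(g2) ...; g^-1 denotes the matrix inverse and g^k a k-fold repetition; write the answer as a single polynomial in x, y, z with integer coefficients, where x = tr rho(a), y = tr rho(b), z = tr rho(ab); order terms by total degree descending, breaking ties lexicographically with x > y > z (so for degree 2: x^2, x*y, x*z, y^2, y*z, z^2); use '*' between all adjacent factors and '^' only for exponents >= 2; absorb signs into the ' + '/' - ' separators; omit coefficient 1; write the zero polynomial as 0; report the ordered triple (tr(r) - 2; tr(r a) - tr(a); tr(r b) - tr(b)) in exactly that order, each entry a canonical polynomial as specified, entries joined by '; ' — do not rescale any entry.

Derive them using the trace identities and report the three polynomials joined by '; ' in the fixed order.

tr(a^-1 b) = tr(b)*tr(a) - tr(b a) = x*y - z
tr(a^-2 b) = tr(a^-1 b)*tr(a) - tr(a^-1 b a) = x^2*y - x*z - y
tr(a^-1 b a^-2) = tr(a^-2 b)*tr(a) - tr(a^-2 b a) = x^3*y - x^2*z - 2*x*y + z
tr(b^2) = tr(b)*tr(b) - tr(1) = y^2 - 2
tr(b^2 a) = tr(b)*tr(a b) - tr(a) = y*z - x
tr(b a^-1 b) = tr(b^2)*tr(a) - tr(b^2 a) = x*y^2 - y*z - x
tr(b a b a) = tr(b a)*tr(b a) - tr(1)   [split at repeated b] = z^2 - 2
tr(b a^-1 b a) = tr(b a b)*tr(a) - tr(b a b a) = x*y*z - x^2 - z^2 + 2
tr(b a^-1 b a^-1) = tr(b a^-1 b)*tr(a) - tr(b a^-1 b a) = x^2*y^2 - 2*x*y*z + z^2 - 2
tr(a^-1 b a^-2 b) = tr(b a^-1 b a^-1)*tr(a) - tr(b a^-1 b) = x^3*y^2 - 2*x^2*y*z - x*y^2 + x*z^2 + y*z - x
assemble the triple (tr(r) - 2; tr(r a) - x; tr(r b) - y)

x^3*y - x^2*z - 2*x*y + z - 2; x^2*y - x*z - x - y; x^3*y^2 - 2*x^2*y*z - x*y^2 + x*z^2 + y*z - x - y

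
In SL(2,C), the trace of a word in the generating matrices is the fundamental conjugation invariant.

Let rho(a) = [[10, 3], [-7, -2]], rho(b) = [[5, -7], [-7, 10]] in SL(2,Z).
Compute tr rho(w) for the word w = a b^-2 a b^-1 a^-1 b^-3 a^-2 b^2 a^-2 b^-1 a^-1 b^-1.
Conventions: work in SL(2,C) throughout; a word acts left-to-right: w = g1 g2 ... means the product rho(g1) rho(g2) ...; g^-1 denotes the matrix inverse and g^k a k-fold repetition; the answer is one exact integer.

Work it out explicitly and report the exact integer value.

rho(a) = [[10, 3], [-7, -2]]
... * rho(b^-1) = [[10, 7], [7, 5]]  ->  [[121, 85], [-84, -59]]
... * rho(b^-1) = [[10, 7], [7, 5]]  ->  [[1805, 1272], [-1253, -883]]
... * rho(a) = [[10, 3], [-7, -2]]  ->  [[9146, 2871], [-6349, -1993]]
... * rho(b^-1) = [[10, 7], [7, 5]]  ->  [[111557, 78377], [-77441, -54408]]
... * rho(a^-1) = [[-2, -3], [7, 10]]  ->  [[325525, 449099], [-225974, -311757]]
... * rho(b^-1) = [[10, 7], [7, 5]]  ->  [[6398943, 4524170], [-4442039, -3140603]]
... * rho(b^-1) = [[10, 7], [7, 5]]  ->  [[95658620, 67413451], [-66404611, -46797288]]
... * rho(b^-1) = [[10, 7], [7, 5]]  ->  [[1428480357, 1006677595], [-991627126, -698818717]]
... * rho(a^-1) = [[-2, -3], [7, 10]]  ->  [[4189782451, 5781334879], [-2908476767, -4013305792]]
... * rho(a^-1) = [[-2, -3], [7, 10]]  ->  [[32089779251, 45244001437], [-22276187010, -31407627619]]
... * rho(b) = [[5, -7], [-7, 10]]  ->  [[-156259113804, 227811559613], [108472458283, -158142967120]]
... * rho(b) = [[5, -7], [-7, 10]]  ->  [[-2375976486311, 3371929392758], [1649363061255, -2340736879181]]
... * rho(a^-1) = [[-2, -3], [7, 10]]  ->  [[28355458721928, 40847223386513], [-19683884276777, -28355457975575]]
... * rho(a^-1) = [[-2, -3], [7, 10]]  ->  [[229219646261735, 323405857699346], [-159120437275471, -224502926925419]]
... * rho(b^-1) = [[10, 7], [7, 5]]  ->  [[4556037466512772, 3221566812328875], [-3162724861232643, -2236357695555392]]
... * rho(a^-1) = [[-2, -3], [7, 10]]  ->  [[13438892753276581, 18547555723750434], [-9329054146422458, -12875402371855991]]
... * rho(b^-1) = [[10, 7], [7, 5]]  ->  [[264221817599018848, 186810027891688237], [-183418358067216517, -129680390884237161]]
tr = 264221817599018848 + -129680390884237161 = 134541426714781687

134541426714781687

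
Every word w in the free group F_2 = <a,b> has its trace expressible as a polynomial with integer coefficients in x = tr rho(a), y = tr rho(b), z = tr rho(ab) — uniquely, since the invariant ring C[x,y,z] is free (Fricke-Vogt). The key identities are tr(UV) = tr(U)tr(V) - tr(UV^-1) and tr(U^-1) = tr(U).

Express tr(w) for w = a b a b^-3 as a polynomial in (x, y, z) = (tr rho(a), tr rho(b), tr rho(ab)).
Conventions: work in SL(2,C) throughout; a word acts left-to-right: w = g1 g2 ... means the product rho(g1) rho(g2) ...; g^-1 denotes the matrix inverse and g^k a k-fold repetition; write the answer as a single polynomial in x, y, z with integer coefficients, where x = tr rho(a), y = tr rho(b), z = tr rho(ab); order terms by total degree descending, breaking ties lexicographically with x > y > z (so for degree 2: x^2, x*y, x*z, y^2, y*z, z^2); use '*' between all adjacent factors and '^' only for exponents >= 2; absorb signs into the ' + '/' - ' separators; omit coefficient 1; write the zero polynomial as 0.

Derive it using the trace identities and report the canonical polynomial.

x*y^3*z - y^4 - y^2*z^2 - 2*x*y*z + 4*y^2 + z^2 - 2

tr(a b a) = tr(a) tr(b a) - tr(b) = x*z - y
tr(a b a b) = tr(a b) tr(a b) - tr(1) = z^2 - 2
tr(a b a b^-1) = tr(a b a) tr(b) - tr(a b a b) = x*y*z - y^2 - z^2 + 2
tr(b^-2 a b a) = tr(a b a b^-1) tr(b) - tr(a b a) = x*y^2*z - y^3 - y*z^2 - x*z + 3*y
tr(a b a b^-3) = tr(b^-2 a b a) tr(b) - tr(b^-2 a b a b) = x*y^3*z - y^4 - y^2*z^2 - 2*x*y*z + 4*y^2 + z^2 - 2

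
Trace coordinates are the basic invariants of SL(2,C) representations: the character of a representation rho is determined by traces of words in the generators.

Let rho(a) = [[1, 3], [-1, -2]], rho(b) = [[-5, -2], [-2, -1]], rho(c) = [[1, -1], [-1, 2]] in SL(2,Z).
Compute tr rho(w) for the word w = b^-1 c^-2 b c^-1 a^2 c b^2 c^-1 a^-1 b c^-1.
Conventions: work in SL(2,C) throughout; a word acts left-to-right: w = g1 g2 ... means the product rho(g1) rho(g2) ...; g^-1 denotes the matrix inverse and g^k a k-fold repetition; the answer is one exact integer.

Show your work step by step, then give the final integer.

rho(b^-1) = [[-1, 2], [2, -5]]
... * rho(c^-1) = [[2, 1], [1, 1]]  ->  [[0, 1], [-1, -3]]
... * rho(c^-1) = [[2, 1], [1, 1]]  ->  [[1, 1], [-5, -4]]
... * rho(b) = [[-5, -2], [-2, -1]]  ->  [[-7, -3], [33, 14]]
... * rho(c^-1) = [[2, 1], [1, 1]]  ->  [[-17, -10], [80, 47]]
... * rho(a) = [[1, 3], [-1, -2]]  ->  [[-7, -31], [33, 146]]
... * rho(a) = [[1, 3], [-1, -2]]  ->  [[24, 41], [-113, -193]]
... * rho(c) = [[1, -1], [-1, 2]]  ->  [[-17, 58], [80, -273]]
... * rho(b) = [[-5, -2], [-2, -1]]  ->  [[-31, -24], [146, 113]]
... * rho(b) = [[-5, -2], [-2, -1]]  ->  [[203, 86], [-956, -405]]
... * rho(c^-1) = [[2, 1], [1, 1]]  ->  [[492, 289], [-2317, -1361]]
... * rho(a^-1) = [[-2, -3], [1, 1]]  ->  [[-695, -1187], [3273, 5590]]
... * rho(b) = [[-5, -2], [-2, -1]]  ->  [[5849, 2577], [-27545, -12136]]
... * rho(c^-1) = [[2, 1], [1, 1]]  ->  [[14275, 8426], [-67226, -39681]]
tr = 14275 + -39681 = -25406

-25406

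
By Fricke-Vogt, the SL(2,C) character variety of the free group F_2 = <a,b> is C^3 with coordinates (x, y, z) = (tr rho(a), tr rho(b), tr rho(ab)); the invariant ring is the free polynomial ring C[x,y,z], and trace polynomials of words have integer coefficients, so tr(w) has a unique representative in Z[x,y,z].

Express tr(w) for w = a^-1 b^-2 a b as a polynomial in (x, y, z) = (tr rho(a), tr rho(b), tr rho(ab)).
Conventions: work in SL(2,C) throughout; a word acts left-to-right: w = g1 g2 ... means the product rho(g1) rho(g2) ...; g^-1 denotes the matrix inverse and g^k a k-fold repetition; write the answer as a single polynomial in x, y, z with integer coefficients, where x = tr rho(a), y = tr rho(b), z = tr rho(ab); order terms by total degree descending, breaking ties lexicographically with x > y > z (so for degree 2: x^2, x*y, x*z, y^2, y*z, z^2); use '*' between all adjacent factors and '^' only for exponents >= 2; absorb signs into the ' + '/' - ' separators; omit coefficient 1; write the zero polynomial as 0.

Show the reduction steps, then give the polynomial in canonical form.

-x*y^2*z + x^2*y + y^3 + y*z^2 - 3*y

tr(a b a) = tr(a)*tr(b a) - tr(b)  (reduce the a square) = x*z - y
tr(a b a b) = tr(a b)*tr(a b) - tr(1)  (split on a) = z^2 - 2
tr(b^-1 a b a) = tr(a b a)*tr(b) - tr(a b a b)  (eliminate b^-1) = x*y*z - y^2 - z^2 + 2
tr(b^-1 a b a^-1) = tr(b^-1 a b)*tr(a) - tr(b^-1 a b a)  (eliminate a^-1) = -x*y*z + x^2 + y^2 + z^2 - 2
tr(a^-1 b^-2 a b) = tr(b^-1 a b a^-1)*tr(b) - tr(b^-1 a b a^-1 b)  (eliminate b^-1) = -x*y^2*z + x^2*y + y^3 + y*z^2 - 3*y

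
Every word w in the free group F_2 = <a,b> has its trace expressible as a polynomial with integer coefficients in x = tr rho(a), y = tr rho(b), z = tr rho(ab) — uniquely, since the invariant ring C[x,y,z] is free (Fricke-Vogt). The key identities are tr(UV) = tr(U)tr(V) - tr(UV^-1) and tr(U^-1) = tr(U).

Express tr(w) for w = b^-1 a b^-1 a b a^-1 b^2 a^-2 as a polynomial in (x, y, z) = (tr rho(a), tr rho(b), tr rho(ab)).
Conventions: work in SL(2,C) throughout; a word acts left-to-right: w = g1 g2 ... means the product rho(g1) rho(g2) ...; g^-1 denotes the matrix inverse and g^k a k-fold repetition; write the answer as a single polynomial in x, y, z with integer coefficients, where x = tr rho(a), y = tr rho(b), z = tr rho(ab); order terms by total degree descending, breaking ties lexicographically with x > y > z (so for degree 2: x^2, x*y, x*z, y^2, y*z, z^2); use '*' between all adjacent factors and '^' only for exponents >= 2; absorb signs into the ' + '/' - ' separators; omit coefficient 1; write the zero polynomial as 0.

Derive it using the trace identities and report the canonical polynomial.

-x^4*y^4*z + x^5*y^3 + x^3*y^5 + 3*x^3*y^3*z^2 - x^4*y^2*z - 2*x^2*y^4*z - 3*x^2*y^2*z^3 - x^5*y - 5*x^3*y^3 - x^3*y*z^2 + x*y^3*z^2 + x*y*z^4 + x^4*z + 8*x^2*y^2*z + x^2*z^3 + 5*x^3*y + x*y^3 - 2*x*y*z^2 - 5*x^2*z - y^2*z - z^3 - 3*x*y + 3*z

apply: tr(a b^2) = tr(b)*tr(a b) - tr(a) = y*z - x
use: tr(a b^3) = tr(b)*tr(a b^2) - tr(a b) = y^2*z - x*y - z
apply: tr(b^4 a) = tr(b)*tr(b^2 a b) - tr(b^2 a) = y^3*z - x*y^2 - 2*y*z + x
apply: tr(b^2) = tr(b)*tr(b) - tr(1) = y^2 - 2
apply: tr(b^3) = tr(b)*tr(b^2) - tr(b) = y^3 - 3*y
tr(b^4) = tr(b)*tr(b^3) - tr(b^2) = y^4 - 4*y^2 + 2
tr(b a^2 b^3) = tr(a)*tr(b^4 a) - tr(b^4) = x*y^3*z - x^2*y^2 - y^4 - 2*x*y*z + x^2 + 4*y^2 - 2
apply: tr(b a b a) = tr(b a)*tr(b a) - tr(1)   [split at repeated b] = z^2 - 2
tr(a b a^2 b) = tr(a)*tr(b a b a) - tr(b a b) = x*z^2 - y*z - x
use: tr(b a^2) = tr(a)*tr(b a) - tr(b) = x*z - y
tr(a b a^2) = tr(a)*tr(b a^2) - tr(b a) = x^2*z - x*y - z
tr(a b a^2 b^2) = tr(b)*tr(a b a^2 b) - tr(a b a^2) = x*y*z^2 - x^2*z - y^2*z + z
apply: tr(b a^2 b^3 a) = tr(b)*tr(a b a^2 b^2) - tr(a b a^2 b) = x*y^2*z^2 - x^2*y*z - y^3*z - x*z^2 + 2*y*z + x
tr(a^2 b^3 a^-1 b) = tr(b a^2 b^3)*tr(a) - tr(b a^2 b^3 a) = x^2*y^3*z - x^3*y^2 - x*y^4 - x*y^2*z^2 - x^2*y*z + y^3*z + x^3 + 4*x*y^2 + x*z^2 - 2*y*z - 3*x
tr(b^2 a^-1 b^-1 a^2 b) = tr(a^2 b^3 a^-1)*tr(b) - tr(a^2 b^3 a^-1 b) = -x^2*y^3*z + x^3*y^2 + x*y^4 + x*y^2*z^2 + x^2*y*z - x^3 - 5*x*y^2 - x*z^2 + y*z + 3*x
tr(a b a b^2) = tr(b)*tr(a b a b) - tr(a b a) = y*z^2 - x*z - y
tr(b a b^3 a) = tr(b)*tr(a b a b^2) - tr(a b a b) = y^2*z^2 - x*y*z - y^2 - z^2 + 2
tr(b a^2 b a b^2) = tr(a)*tr(b a b^3 a) - tr(b a b^3) = x*y^2*z^2 - x^2*y*z - y^3*z - x*z^2 + 2*y*z + x
tr(a b a b a b) = tr(a b)*tr(a b a b) - tr(a^-1 b^-1)   [split at repeated a] = z^3 - 3*z
use: tr(b a b^2 a b a) = tr(b)*tr(a b a b a b) - tr(a b a b a) = y*z^3 - x*z^2 - 2*y*z + x
tr(a^2) = tr(a)*tr(a) - tr(1) = x^2 - 2
tr(a b^2 a) = tr(b)*tr(a^2 b) - tr(a^2) = x*y*z - x^2 - y^2 + 2
apply: tr(b a b^2 a b) = tr(b)*tr(a b^2 a b) - tr(a b^2 a) = y^2*z^2 - 2*x*y*z + x^2 - 2
tr(b a^2 b a b^2 a) = tr(a)*tr(b a b^2 a b a) - tr(b a b^2 a b) = x*y*z^3 - x^2*z^2 - y^2*z^2 + 2
tr(a^2 b a b^2 a^-1 b) = tr(b a^2 b a b^2)*tr(a) - tr(b a^2 b a b^2 a) = x^2*y^2*z^2 - x^3*y*z - x*y^3*z - x*y*z^3 + y^2*z^2 + 2*x*y*z + x^2 - 2
apply: tr(b^2 a^-1 b^-1 a^2 b a) = tr(a^2 b a b^2 a^-1)*tr(b) - tr(a^2 b a b^2 a^-1 b) = -x^2*y^2*z^2 + x^3*y*z + x*y^3*z + x*y*z^3 - 3*x*y*z - x^2 - y^2 + 2
use: tr(b^-1 a^2 b a^-1 b^2 a^-1) = tr(b^2 a^-1 b^-1 a^2 b)*tr(a) - tr(b^2 a^-1 b^-1 a^2 b a) = -x^3*y^3*z + x^4*y^2 + x^2*y^4 + 2*x^2*y^2*z^2 - x*y^3*z - x*y*z^3 - x^4 - 5*x^2*y^2 - x^2*z^2 + 4*x*y*z + 4*x^2 + y^2 - 2
tr(a^2 b a^-1 b) = tr(b a^2 b)*tr(a) - tr(b a^2 b a) = x^2*y*z - x^3 - x*y^2 - x*z^2 + y*z + 3*x
tr(a b a^-1 b^2 a^-2 b^-1 a) = tr(b^-1 a^2 b a^-1 b^2 a^-1)*tr(a) - tr(b^-1 a^2 b a^-1 b^2) = -x^4*y^3*z + x^5*y^2 + x^3*y^4 + 2*x^3*y^2*z^2 - x^2*y^3*z - x^2*y*z^3 - x^5 - 5*x^3*y^2 - x^3*z^2 + 3*x^2*y*z + 5*x^3 + 2*x*y^2 + x*z^2 - y*z - 5*x
use: tr(a b a b^3 a b) = tr(b)*tr(a b a b a b^2) - tr(a b a b a b) = y^2*z^3 - x*y*z^2 - 2*y^2*z - z^3 + x*y + 3*z
tr(b^-1 a b a b^3 a) = tr(a b a b^3 a)*tr(b) - tr(a b a b^3 a b) = x*y^3*z^2 - x^2*y^2*z - y^4*z - y^2*z^3 + 4*y^2*z + z^3 - 3*z
tr(b^-1 a b a b^3 a^-1) = tr(b^-1 a b a b^3)*tr(a) - tr(b^-1 a b a b^3 a) = -x*y^3*z^2 + x^2*y^2*z + y^4*z + y^2*z^3 + x*y*z^2 - x^2*z - 4*y^2*z - z^3 - x*y + 3*z
tr(b^2 a^-2 b^-1 a b a b) = tr(b^-1 a b a b^3 a^-1)*tr(a) - tr(b^-1 a b a b^3) = -x^2*y^3*z^2 + x^3*y^2*z + x*y^4*z + x*y^2*z^3 + x^2*y*z^2 - x^3*z - 4*x*y^2*z - x*z^3 - x^2*y - y*z^2 + 4*x*z + y
tr(a b a b a b a b) = tr(a b a b a b)*tr(a b) - tr(b a b a)   [split at repeated a] = z^4 - 4*z^2 + 2
use: tr(a b a b a b a) = tr(a)*tr(b a b a b a) - tr(b a b a b) = x*z^3 - y*z^2 - 2*x*z + y
apply: tr(b a b a b a b^2 a) = tr(b)*tr(a b a b a b a b) - tr(a b a b a b a) = y*z^4 - x*z^3 - 3*y*z^2 + 2*x*z + y
tr(a b a b a b^2 a^-1 b) = tr(b a b a b a b^2)*tr(a) - tr(b a b a b a b^2 a) = x*y^2*z^3 - x^2*y*z^2 - y*z^4 - 2*x*y^2*z + x^2*y + 3*y*z^2 + x*z - y
tr(a^-1 b^-1 a b a b a b^2) = tr(a b a b a b^2 a^-1)*tr(b) - tr(a b a b a b^2 a^-1 b) = -x*y^2*z^3 + x^2*y*z^2 + y^3*z^2 + y*z^4 + x*y^2*z - x^2*y - y^3 - 4*y*z^2 - x*z + 3*y
use: tr(b^2 a^-2 b^-1 a b a b a) = tr(a^-1 b^-1 a b a b a b^2)*tr(a) - tr(a^-1 b^-1 a b a b a b^2 a) = -x^2*y^2*z^3 + x^3*y*z^2 + x*y^3*z^2 + x*y*z^4 + x^2*y^2*z - x^3*y - x*y^3 - 4*x*y*z^2 - x^2*z - z^3 + 3*x*y + 3*z
use: tr(a b a^-1 b^2 a^-2 b^-1 a b) = tr(b^2 a^-2 b^-1 a b a b)*tr(a) - tr(b^2 a^-2 b^-1 a b a b a) = -x^3*y^3*z^2 + x^4*y^2*z + x^2*y^4*z + 2*x^2*y^2*z^3 - x*y^3*z^2 - x*y*z^4 - x^4*z - 5*x^2*y^2*z - x^2*z^3 + x*y^3 + 3*x*y*z^2 + 5*x^2*z + z^3 - 2*x*y - 3*z
apply: tr(b^-1 a b^-1 a b a^-1 b^2 a^-2) = tr(a b a^-1 b^2 a^-2 b^-1 a)*tr(b) - tr(a b a^-1 b^2 a^-2 b^-1 a b) = -x^4*y^4*z + x^5*y^3 + x^3*y^5 + 3*x^3*y^3*z^2 - x^4*y^2*z - 2*x^2*y^4*z - 3*x^2*y^2*z^3 - x^5*y - 5*x^3*y^3 - x^3*y*z^2 + x*y^3*z^2 + x*y*z^4 + x^4*z + 8*x^2*y^2*z + x^2*z^3 + 5*x^3*y + x*y^3 - 2*x*y*z^2 - 5*x^2*z - y^2*z - z^3 - 3*x*y + 3*z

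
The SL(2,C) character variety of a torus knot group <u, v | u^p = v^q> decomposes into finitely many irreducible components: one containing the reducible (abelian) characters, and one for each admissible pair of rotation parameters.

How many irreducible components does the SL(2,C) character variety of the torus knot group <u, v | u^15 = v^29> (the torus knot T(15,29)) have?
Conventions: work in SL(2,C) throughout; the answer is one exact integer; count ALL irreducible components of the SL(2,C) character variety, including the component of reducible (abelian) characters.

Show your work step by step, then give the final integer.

197

In the torus knot group T(15,29), u^15 = v^29 is central, so an irreducible representation sends it to +I or -I (Schur).
This locks tr(u) to 2*cos(pi*alpha/15), alpha in 1..14, and tr(v) to 2*cos(pi*beta/29), beta in 1..28, on each component of irreducible characters.
The two central values (-1)^alpha I and (-1)^beta I must be the same matrix, so alpha and beta share a parity.
count pairs: odd alpha (7 choices) x odd beta (14), plus even alpha (7) x even beta (14): 7*14 + 7*14 = 196.
Total: 196 irreducible-character components + 1 reducible (abelian) component = 197.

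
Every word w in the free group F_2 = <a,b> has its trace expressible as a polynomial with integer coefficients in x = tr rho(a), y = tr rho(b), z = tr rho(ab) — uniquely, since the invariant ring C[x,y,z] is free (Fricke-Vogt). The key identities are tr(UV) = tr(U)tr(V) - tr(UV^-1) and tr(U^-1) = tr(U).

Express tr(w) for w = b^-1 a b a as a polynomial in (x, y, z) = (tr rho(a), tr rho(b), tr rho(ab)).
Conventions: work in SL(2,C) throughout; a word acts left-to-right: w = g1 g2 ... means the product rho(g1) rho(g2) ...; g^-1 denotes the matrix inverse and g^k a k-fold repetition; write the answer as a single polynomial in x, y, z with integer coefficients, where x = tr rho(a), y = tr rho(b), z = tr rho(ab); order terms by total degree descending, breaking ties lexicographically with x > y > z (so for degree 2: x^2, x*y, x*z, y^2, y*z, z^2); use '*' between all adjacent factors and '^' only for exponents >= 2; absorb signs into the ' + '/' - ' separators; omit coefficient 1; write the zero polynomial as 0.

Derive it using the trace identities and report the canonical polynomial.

x*y*z - y^2 - z^2 + 2

apply: tr(a b a) = tr(a) * tr(b a) - tr(b) = x*z - y
use: tr(a b a b) = tr(a b) * tr(a b) - tr(1)   [split at repeated a] = z^2 - 2
apply: tr(b^-1 a b a) = tr(a b a) * tr(b) - tr(a b a b) = x*y*z - y^2 - z^2 + 2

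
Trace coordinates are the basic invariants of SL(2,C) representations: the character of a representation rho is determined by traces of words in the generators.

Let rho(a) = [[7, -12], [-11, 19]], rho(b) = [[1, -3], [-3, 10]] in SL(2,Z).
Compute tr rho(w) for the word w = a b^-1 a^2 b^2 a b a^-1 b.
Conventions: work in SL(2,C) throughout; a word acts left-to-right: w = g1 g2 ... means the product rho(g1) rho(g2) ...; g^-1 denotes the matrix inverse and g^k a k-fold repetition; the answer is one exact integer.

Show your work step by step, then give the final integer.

rho(a) = [[7, -12], [-11, 19]]
... * rho(b^-1) = [[10, 3], [3, 1]]  ->  [[34, 9], [-53, -14]]
... * rho(a) = [[7, -12], [-11, 19]]  ->  [[139, -237], [-217, 370]]
... * rho(a) = [[7, -12], [-11, 19]]  ->  [[3580, -6171], [-5589, 9634]]
... * rho(b) = [[1, -3], [-3, 10]]  ->  [[22093, -72450], [-34491, 113107]]
... * rho(b) = [[1, -3], [-3, 10]]  ->  [[239443, -790779], [-373812, 1234543]]
... * rho(a) = [[7, -12], [-11, 19]]  ->  [[10374670, -17898117], [-16196657, 27942061]]
... * rho(b) = [[1, -3], [-3, 10]]  ->  [[64069021, -210105180], [-100022840, 328010581]]
... * rho(a^-1) = [[19, 12], [11, 7]]  ->  [[-1093845581, -701908008], [1707682431, 1095799987]]
... * rho(b) = [[1, -3], [-3, 10]]  ->  [[1011878443, -3737543337], [-1579717530, 5834952577]]
tr = 1011878443 + 5834952577 = 6846831020

6846831020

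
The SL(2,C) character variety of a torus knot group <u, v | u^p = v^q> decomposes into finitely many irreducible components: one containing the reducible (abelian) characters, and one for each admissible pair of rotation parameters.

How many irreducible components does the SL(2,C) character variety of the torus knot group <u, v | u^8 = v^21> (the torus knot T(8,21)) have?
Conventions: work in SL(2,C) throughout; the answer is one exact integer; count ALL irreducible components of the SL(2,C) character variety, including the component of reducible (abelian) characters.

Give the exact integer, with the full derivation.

For T(8,21): irreducibility forces the central element u^8 = v^21 to one of +I, -I.
So on each irreducible component the traces are pinned: tr(u) = 2*cos(pi*alpha/8) with 1 <= alpha <= 7, tr(v) = 2*cos(pi*beta/21) with 1 <= beta <= 20.
u^8 = (-1)^alpha I and v^21 = (-1)^beta I must agree, so alpha and beta have equal parity.
Enumerate parity-matched pairs: 4*10 odd-odd plus 3*10 even-even gives 70.
components with irreducible characters: 70; plus the single component of reducible (abelian) characters: total 71.

71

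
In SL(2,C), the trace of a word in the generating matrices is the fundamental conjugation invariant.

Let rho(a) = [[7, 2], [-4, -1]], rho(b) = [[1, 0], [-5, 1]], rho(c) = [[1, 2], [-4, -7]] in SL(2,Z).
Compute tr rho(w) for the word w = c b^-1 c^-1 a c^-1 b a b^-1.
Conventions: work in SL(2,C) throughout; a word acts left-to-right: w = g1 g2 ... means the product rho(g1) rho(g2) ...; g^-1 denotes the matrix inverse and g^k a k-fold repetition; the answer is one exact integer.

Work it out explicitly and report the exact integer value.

-14548

rho(c) = [[1, 2], [-4, -7]]
... * rho(b^-1) = [[1, 0], [5, 1]]  ->  [[11, 2], [-39, -7]]
... * rho(c^-1) = [[-7, -2], [4, 1]]  ->  [[-69, -20], [245, 71]]
... * rho(a) = [[7, 2], [-4, -1]]  ->  [[-403, -118], [1431, 419]]
... * rho(c^-1) = [[-7, -2], [4, 1]]  ->  [[2349, 688], [-8341, -2443]]
... * rho(b) = [[1, 0], [-5, 1]]  ->  [[-1091, 688], [3874, -2443]]
... * rho(a) = [[7, 2], [-4, -1]]  ->  [[-10389, -2870], [36890, 10191]]
... * rho(b^-1) = [[1, 0], [5, 1]]  ->  [[-24739, -2870], [87845, 10191]]
tr = -24739 + 10191 = -14548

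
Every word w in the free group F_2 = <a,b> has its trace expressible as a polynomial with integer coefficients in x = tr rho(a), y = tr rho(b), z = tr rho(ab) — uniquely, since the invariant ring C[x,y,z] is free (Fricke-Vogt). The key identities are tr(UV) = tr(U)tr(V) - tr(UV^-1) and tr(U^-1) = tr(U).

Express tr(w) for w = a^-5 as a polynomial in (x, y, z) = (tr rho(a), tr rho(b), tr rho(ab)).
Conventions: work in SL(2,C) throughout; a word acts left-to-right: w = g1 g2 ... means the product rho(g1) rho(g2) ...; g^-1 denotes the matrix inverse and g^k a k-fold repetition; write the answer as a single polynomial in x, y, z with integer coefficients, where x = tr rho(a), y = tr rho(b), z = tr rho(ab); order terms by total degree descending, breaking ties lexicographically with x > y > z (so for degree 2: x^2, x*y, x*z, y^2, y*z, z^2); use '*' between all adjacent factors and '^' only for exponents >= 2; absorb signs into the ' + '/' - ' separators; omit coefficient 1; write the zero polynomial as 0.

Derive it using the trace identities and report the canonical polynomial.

use: tr(a^-1) = tr(a) = x
tr(a^-2) = tr(a^-1) tr(a) - tr(1)   [inverse elimination on a] = x^2 - 2
tr(a^-3) = tr(a^-2) tr(a) - tr(a^-1)   [inverse elimination on a] = x^3 - 3*x
apply: tr(a^-4) = tr(a^-3) tr(a) - tr(a^-2)   [inverse elimination on a] = x^4 - 4*x^2 + 2
apply: tr(a^-5) = tr(a^-4) tr(a) - tr(a^-3)   [inverse elimination on a] = x^5 - 5*x^3 + 5*x

x^5 - 5*x^3 + 5*x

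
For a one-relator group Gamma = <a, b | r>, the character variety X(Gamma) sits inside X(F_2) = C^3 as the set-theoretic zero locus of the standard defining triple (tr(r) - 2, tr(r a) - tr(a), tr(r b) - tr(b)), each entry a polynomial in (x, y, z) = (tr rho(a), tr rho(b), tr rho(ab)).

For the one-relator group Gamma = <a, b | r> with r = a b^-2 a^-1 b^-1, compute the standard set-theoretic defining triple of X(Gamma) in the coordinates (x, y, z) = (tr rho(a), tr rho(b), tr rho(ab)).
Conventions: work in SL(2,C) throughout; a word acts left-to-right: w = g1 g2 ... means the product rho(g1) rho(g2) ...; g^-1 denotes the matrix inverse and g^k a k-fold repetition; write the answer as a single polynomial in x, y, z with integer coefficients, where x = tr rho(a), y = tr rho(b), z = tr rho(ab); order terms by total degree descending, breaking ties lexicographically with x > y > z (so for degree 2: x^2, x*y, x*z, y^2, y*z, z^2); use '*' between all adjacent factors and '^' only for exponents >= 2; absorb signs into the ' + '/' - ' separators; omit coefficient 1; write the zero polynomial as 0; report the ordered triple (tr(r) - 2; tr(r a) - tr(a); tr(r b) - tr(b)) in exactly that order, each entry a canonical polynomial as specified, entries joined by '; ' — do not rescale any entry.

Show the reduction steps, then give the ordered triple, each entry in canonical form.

and trace(a b^-1) = trace(a)*trace(b) - trace(a b) = x*y - z
trace(b^-1 a b^-1) = trace(a b^-1)*trace(b) - trace(a) = x*y^2 - y*z - x
and trace(a^2) = trace(a)*trace(a) - trace(1) = x^2 - 2
next, trace(a^2 b) = trace(a)*trace(b a) - trace(b) = x*z - y
trace(a b^-1 a) = trace(a^2)*trace(b) - trace(a^2 b) = x^2*y - x*z - y
trace(a b a b) = trace(b a)*trace(b a) - trace(1) = z^2 - 2
trace(a b^-1 a b) = trace(a b a)*trace(b) - trace(a b a b) = x*y*z - y^2 - z^2 + 2
and trace(b^-1 a b^-1 a) = trace(a b^-1 a)*trace(b) - trace(a b^-1 a b) = x^2*y^2 - 2*x*y*z + z^2 - 2
and trace(a^-1 b^-1 a b^-1) = trace(b^-1 a b^-1)*trace(a) - trace(b^-1 a b^-1 a) = x*y*z - x^2 - z^2 + 2
trace(a b^-2 a^-1 b^-1) = trace(a^-1 b^-1 a b^-1)*trace(b) - trace(a^-1 b^-1 a) = x*y^2*z - x^2*y - y*z^2 + y
next, trace(a b a^2) = trace(a)*trace(a b a) - trace(a b) = x^2*z - x*y - z
and trace(b a b) = trace(b)*trace(a b) - trace(a) = y*z - x
trace(a b a^2 b) = trace(a)*trace(b a b a) - trace(b a b) = x*z^2 - y*z - x
trace(b a^2 b^-1 a) = trace(a b a^2)*trace(b) - trace(a b a^2 b) = x^2*y*z - x*y^2 - x*z^2 + x
trace(a^2 b^-1 a^-1 b) = trace(b a^2 b^-1)*trace(a) - trace(b a^2 b^-1 a) = -x^2*y*z + x^3 + x*y^2 + x*z^2 - 3*x
and trace(b^-1 a^-1 b^-1 a^2) = trace(a^2 b^-1 a^-1)*trace(b) - trace(a^2 b^-1 a^-1 b) = x^2*y*z - x^3 - x*z^2 - y*z + 3*x
trace(a b^-2 a^-1 b^-1 a) = trace(b^-1 a^-1 b^-1 a^2)*trace(b) - trace(b^-1 a^-1 b^-1 a^2 b) = x^2*y^2*z - x^3*y - x*y*z^2 - y^2*z + 2*x*y + z
trace(b^-2) = trace(b^-1)*trace(b) - trace(1) = y^2 - 2
assemble the triple (trace(r) - 2; trace(r a) - x; trace(r b) - y)

x*y^2*z - x^2*y - y*z^2 + y - 2; x^2*y^2*z - x^3*y - x*y*z^2 - y^2*z + 2*x*y - x + z; y^2 - y - 2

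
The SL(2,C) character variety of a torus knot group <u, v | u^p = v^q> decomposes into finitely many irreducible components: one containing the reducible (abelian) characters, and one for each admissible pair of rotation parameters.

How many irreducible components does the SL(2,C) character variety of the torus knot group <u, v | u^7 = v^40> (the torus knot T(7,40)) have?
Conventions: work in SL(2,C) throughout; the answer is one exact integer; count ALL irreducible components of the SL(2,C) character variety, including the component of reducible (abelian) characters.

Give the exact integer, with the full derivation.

118

In the torus knot group T(7,40), u^7 = v^40 is central, so an irreducible representation sends it to +I or -I (Schur).
This locks tr(u) to 2*cos(pi*alpha/7), alpha in 1..6, and tr(v) to 2*cos(pi*beta/40), beta in 1..39, on each component of irreducible characters.
Consistency of u^7 = (-1)^alpha I with v^40 = (-1)^beta I forces alpha = beta (mod 2).
Counting: 3 odd alphas x 20 odd betas + 3 even alphas x 19 even betas = 60 + 57 = 117.
Total: 117 irreducible-character components + 1 reducible (abelian) component = 118.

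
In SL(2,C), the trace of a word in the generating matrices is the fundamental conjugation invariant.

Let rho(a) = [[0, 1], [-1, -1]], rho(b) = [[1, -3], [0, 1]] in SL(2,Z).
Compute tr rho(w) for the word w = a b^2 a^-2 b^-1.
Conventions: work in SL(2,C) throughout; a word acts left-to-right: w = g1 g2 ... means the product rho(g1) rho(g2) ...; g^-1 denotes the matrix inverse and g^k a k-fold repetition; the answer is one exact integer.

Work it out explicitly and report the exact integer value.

-22

rho(a) = [[0, 1], [-1, -1]]
... * rho(b) = [[1, -3], [0, 1]]  ->  [[0, 1], [-1, 2]]
... * rho(b) = [[1, -3], [0, 1]]  ->  [[0, 1], [-1, 5]]
... * rho(a^-1) = [[-1, -1], [1, 0]]  ->  [[1, 0], [6, 1]]
... * rho(a^-1) = [[-1, -1], [1, 0]]  ->  [[-1, -1], [-5, -6]]
... * rho(b^-1) = [[1, 3], [0, 1]]  ->  [[-1, -4], [-5, -21]]
tr = -1 + -21 = -22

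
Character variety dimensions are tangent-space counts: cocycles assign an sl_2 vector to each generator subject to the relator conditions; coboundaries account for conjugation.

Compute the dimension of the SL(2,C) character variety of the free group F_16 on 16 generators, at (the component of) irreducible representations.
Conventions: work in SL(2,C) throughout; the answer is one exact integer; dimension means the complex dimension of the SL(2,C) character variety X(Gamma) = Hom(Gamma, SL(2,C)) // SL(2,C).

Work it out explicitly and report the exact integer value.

45

The free group F_16: 16 generators, no relators.
A cocycle picks one sl_2 vector per generator freely, giving dim Z^1 = 3*16 = 48.
At an irreducible rho the centralizer of the image in sl_2 is 0, so the coboundary map sl_2 -> Z^1 is injective: dim B^1 = 3.
dim H^1 = 48 - 3 = 45, which is dim X.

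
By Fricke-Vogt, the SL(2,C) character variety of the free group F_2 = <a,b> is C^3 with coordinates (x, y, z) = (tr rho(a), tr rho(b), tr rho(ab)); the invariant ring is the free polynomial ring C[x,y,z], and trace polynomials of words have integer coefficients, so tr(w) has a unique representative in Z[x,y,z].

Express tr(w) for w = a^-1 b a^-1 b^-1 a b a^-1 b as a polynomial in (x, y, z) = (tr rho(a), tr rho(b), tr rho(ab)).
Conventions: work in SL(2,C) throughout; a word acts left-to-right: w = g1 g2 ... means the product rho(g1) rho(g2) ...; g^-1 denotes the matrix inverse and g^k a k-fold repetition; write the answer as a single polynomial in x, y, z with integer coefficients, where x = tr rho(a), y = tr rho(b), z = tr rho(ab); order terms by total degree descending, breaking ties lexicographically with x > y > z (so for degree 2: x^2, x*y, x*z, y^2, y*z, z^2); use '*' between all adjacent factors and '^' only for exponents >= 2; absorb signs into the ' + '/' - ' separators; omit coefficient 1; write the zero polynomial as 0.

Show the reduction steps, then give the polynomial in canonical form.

-x^3*y^3*z + x^4*y^2 + x^2*y^4 + 3*x^2*y^2*z^2 - 2*x^3*y*z - 2*x*y^3*z - 3*x*y*z^3 - 3*x^2*y^2 + x^2*z^2 + y^2*z^2 + z^4 + 7*x*y*z - x^2 - y^2 - 4*z^2 + 2

apply: tr(b^2) = tr(b)*tr(b) - tr(1)   [square of b] = y^2 - 2
apply: tr(b^2 a) = tr(b)*tr(a b) - tr(a)   [square of b] = y*z - x
use: tr(b a^-1 b) = tr(b^2)*tr(a) - tr(b^2 a)   [inverse elimination on a] = x*y^2 - y*z - x
tr(b a^2 b) = tr(a)*tr(b^2 a) - tr(b^2)   [square of a] = x*y*z - x^2 - y^2 + 2
apply: tr(b a^2) = tr(a)*tr(b a) - tr(b)   [square of a] = x*z - y
tr(b^2 a^2 b) = tr(b)*tr(b a^2 b) - tr(b a^2)   [square of b] = x*y^2*z - x^2*y - y^3 - x*z + 3*y
tr(a b a b) = tr(a b)*tr(a b) - tr(1)   [split at a repeated a] = z^2 - 2
apply: tr(b a b^2 a) = tr(b)*tr(a b a b) - tr(a b a)   [square of b] = y*z^2 - x*z - y
tr(b a b^2) = tr(b)*tr(b a b) - tr(b a)   [square of b] = y^2*z - x*y - z
tr(b^2 a^2 b a) = tr(a)*tr(b a b^2 a) - tr(b a b^2)   [square of a] = x*y*z^2 - x^2*z - y^2*z + z
tr(b a^2 b a^-1 b) = tr(b^2 a^2 b)*tr(a) - tr(b^2 a^2 b a)   [inverse elimination on a] = x^2*y^2*z - x^3*y - x*y^3 - x*y*z^2 + y^2*z + 3*x*y - z
tr(b a b a^2 b) = tr(a)*tr(b^2 a b a) - tr(b^2 a b)   [square of a] = x*y*z^2 - x^2*z - y^2*z + z
tr(b a b a b a) = tr(a b a b)*tr(a b) - tr(b a)   [split at a repeated a] = z^3 - 3*z
tr(b a b a^2 b a) = tr(a)*tr(b a b a b a) - tr(b a b a b)   [square of a] = x*z^3 - y*z^2 - 2*x*z + y
tr(b a^2 b a^-1 b a) = tr(b a b a^2 b)*tr(a) - tr(b a b a^2 b a)   [inverse elimination on a] = x^2*y*z^2 - x^3*z - x*y^2*z - x*z^3 + y*z^2 + 3*x*z - y
use: tr(a b a^-1 b a^-1 b a) = tr(b a^2 b a^-1 b)*tr(a) - tr(b a^2 b a^-1 b a)   [inverse elimination on a] = x^3*y^2*z - x^4*y - x^2*y^3 - 2*x^2*y*z^2 + x^3*z + 2*x*y^2*z + x*z^3 + 3*x^2*y - y*z^2 - 4*x*z + y
use: tr(b a b a b^2) = tr(b)*tr(b a b a b) - tr(b a b a)   [square of b] = y^2*z^2 - x*y*z - y^2 - z^2 + 2
tr(a b a b a) = tr(a)*tr(b a b a) - tr(b a b)   [square of a] = x*z^2 - y*z - x
use: tr(b a b a b^2 a) = tr(b)*tr(a b a b a b) - tr(a b a b a)   [square of b] = y*z^3 - x*z^2 - 2*y*z + x
tr(b a^-1 b a b a b) = tr(b a b a b^2)*tr(a) - tr(b a b a b^2 a)   [inverse elimination on a] = x*y^2*z^2 - x^2*y*z - y*z^3 - x*y^2 + 2*y*z + x
use: tr(b a b a b a b a) = tr(b a b a)*tr(b a b a) - tr(1)   [split at a repeated b] = z^4 - 4*z^2 + 2
apply: tr(b a^-1 b a b a b a) = tr(b a b a b a b)*tr(a) - tr(b a b a b a b a)   [inverse elimination on a] = x*y*z^3 - x^2*z^2 - z^4 - 2*x*y*z + x^2 + 4*z^2 - 2
use: tr(a b a^-1 b a^-1 b a b) = tr(b a^-1 b a b a b)*tr(a) - tr(b a^-1 b a b a b a)   [inverse elimination on a] = x^2*y^2*z^2 - x^3*y*z - 2*x*y*z^3 - x^2*y^2 + x^2*z^2 + z^4 + 4*x*y*z - 4*z^2 + 2
tr(b^-1 a b a^-1 b a^-1 b a) = tr(a b a^-1 b a^-1 b a)*tr(b) - tr(a b a^-1 b a^-1 b a b)   [inverse elimination on b] = x^3*y^3*z - x^4*y^2 - x^2*y^4 - 3*x^2*y^2*z^2 + 2*x^3*y*z + 2*x*y^3*z + 3*x*y*z^3 + 4*x^2*y^2 - x^2*z^2 - y^2*z^2 - z^4 - 8*x*y*z + y^2 + 4*z^2 - 2
tr(a^-1 b a^-1 b^-1 a b a^-1 b) = tr(b^-1 a b a^-1 b a^-1 b)*tr(a) - tr(b^-1 a b a^-1 b a^-1 b a)   [inverse elimination on a] = -x^3*y^3*z + x^4*y^2 + x^2*y^4 + 3*x^2*y^2*z^2 - 2*x^3*y*z - 2*x*y^3*z - 3*x*y*z^3 - 3*x^2*y^2 + x^2*z^2 + y^2*z^2 + z^4 + 7*x*y*z - x^2 - y^2 - 4*z^2 + 2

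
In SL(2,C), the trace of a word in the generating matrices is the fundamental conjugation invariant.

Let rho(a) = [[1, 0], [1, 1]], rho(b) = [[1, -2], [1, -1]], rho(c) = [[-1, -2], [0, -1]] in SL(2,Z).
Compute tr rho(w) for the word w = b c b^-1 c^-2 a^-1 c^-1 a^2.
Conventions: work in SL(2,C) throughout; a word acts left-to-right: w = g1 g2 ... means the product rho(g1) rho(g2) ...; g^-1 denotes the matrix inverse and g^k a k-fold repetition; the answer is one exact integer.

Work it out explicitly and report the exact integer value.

70

rho(b) = [[1, -2], [1, -1]]
... * rho(c) = [[-1, -2], [0, -1]]  ->  [[-1, 0], [-1, -1]]
... * rho(b^-1) = [[-1, 2], [-1, 1]]  ->  [[1, -2], [2, -3]]
... * rho(c^-1) = [[-1, 2], [0, -1]]  ->  [[-1, 4], [-2, 7]]
... * rho(c^-1) = [[-1, 2], [0, -1]]  ->  [[1, -6], [2, -11]]
... * rho(a^-1) = [[1, 0], [-1, 1]]  ->  [[7, -6], [13, -11]]
... * rho(c^-1) = [[-1, 2], [0, -1]]  ->  [[-7, 20], [-13, 37]]
... * rho(a) = [[1, 0], [1, 1]]  ->  [[13, 20], [24, 37]]
... * rho(a) = [[1, 0], [1, 1]]  ->  [[33, 20], [61, 37]]
tr = 33 + 37 = 70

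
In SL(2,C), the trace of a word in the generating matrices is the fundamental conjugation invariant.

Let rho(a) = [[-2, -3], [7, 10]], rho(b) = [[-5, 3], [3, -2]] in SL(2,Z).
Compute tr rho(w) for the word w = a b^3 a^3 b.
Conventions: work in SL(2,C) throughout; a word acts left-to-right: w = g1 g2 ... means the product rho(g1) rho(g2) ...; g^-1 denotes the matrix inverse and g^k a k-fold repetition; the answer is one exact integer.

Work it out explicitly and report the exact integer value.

rho(a) = [[-2, -3], [7, 10]]
... * rho(b) = [[-5, 3], [3, -2]]  ->  [[1, 0], [-5, 1]]
... * rho(b) = [[-5, 3], [3, -2]]  ->  [[-5, 3], [28, -17]]
... * rho(b) = [[-5, 3], [3, -2]]  ->  [[34, -21], [-191, 118]]
... * rho(a) = [[-2, -3], [7, 10]]  ->  [[-215, -312], [1208, 1753]]
... * rho(a) = [[-2, -3], [7, 10]]  ->  [[-1754, -2475], [9855, 13906]]
... * rho(a) = [[-2, -3], [7, 10]]  ->  [[-13817, -19488], [77632, 109495]]
... * rho(b) = [[-5, 3], [3, -2]]  ->  [[10621, -2475], [-59675, 13906]]
tr = 10621 + 13906 = 24527

24527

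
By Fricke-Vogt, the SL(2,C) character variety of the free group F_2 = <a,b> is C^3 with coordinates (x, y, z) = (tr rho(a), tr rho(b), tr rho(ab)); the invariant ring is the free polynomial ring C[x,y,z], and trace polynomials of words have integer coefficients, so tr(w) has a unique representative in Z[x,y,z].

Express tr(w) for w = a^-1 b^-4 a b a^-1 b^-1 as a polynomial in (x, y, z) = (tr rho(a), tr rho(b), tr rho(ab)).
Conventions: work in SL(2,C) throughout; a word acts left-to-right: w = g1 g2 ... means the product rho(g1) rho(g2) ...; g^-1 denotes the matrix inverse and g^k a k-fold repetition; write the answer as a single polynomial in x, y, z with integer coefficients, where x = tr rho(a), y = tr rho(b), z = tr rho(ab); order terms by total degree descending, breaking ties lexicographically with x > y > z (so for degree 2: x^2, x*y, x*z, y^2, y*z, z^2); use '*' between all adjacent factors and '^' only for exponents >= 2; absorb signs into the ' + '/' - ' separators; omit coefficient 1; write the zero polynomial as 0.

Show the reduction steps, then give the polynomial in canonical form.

-x*y^4*z^2 + x^2*y^3*z + y^5*z + y^3*z^3 + 2*x*y^2*z^2 - 2*x^2*y*z - 5*y^3*z - 2*y*z^3 - x*y^2 + 6*y*z + x

tr(b^-1 a) = tr(a)*tr(b) - tr(a b) = x*y - z
tr(b^-2 a) = tr(b^-1 a)*tr(b) - tr(b^-1 a b) = x*y^2 - y*z - x
tr(a b a) = tr(a)*tr(b a) - tr(b) = x*z - y
tr(a b a b) = tr(a b)*tr(a b) - tr(1)   [split at repeated a] = z^2 - 2
tr(a b a b^-1) = tr(a b a)*tr(b) - tr(a b a b) = x*y*z - y^2 - z^2 + 2
tr(b^-1 a b a b^-1) = tr(a b a b^-1)*tr(b) - tr(a b a) = x*y^2*z - y^3 - y*z^2 - x*z + 3*y
tr(b^-3 a b a) = tr(b^-1 a b a b^-1)*tr(b) - tr(b^-1 a b a) = x*y^3*z - y^4 - y^2*z^2 - 2*x*y*z + 4*y^2 + z^2 - 2
tr(b^-2 a b a^-1 b^-1) = tr(b^-3 a b)*tr(a) - tr(b^-3 a b a) = -x*y^3*z + x^2*y^2 + y^4 + y^2*z^2 + x*y*z - x^2 - 4*y^2 - z^2 + 2
tr(a^2) = tr(a)*tr(a) - tr(1) = x^2 - 2
tr(b a^2 b) = tr(b)*tr(a^2 b) - tr(a^2) = x*y*z - x^2 - y^2 + 2
tr(b a b) = tr(b)*tr(a b) - tr(a) = y*z - x
tr(b a^2 b a) = tr(a)*tr(b a b a) - tr(b a b) = x*z^2 - y*z - x
tr(a^2 b a^-1 b) = tr(b a^2 b)*tr(a) - tr(b a^2 b a) = x^2*y*z - x^3 - x*y^2 - x*z^2 + y*z + 3*x
tr(a b a^-1 b^-1 a) = tr(a^2 b a^-1)*tr(b) - tr(a^2 b a^-1 b) = -x^2*y*z + x^3 + x*y^2 + x*z^2 - 3*x
tr(b a b a b) = tr(b)*tr(a b a b) - tr(a b a) = y*z^2 - x*z - y
tr(b a b a b a) = tr(a b a b)*tr(a b) - tr(b a)   [split at repeated a] = z^3 - 3*z
tr(a b a b a^-1 b) = tr(b a b a b)*tr(a) - tr(b a b a b a) = x*y*z^2 - x^2*z - z^3 - x*y + 3*z
tr(a b a^-1 b^-1 a b) = tr(a b a b a^-1)*tr(b) - tr(a b a b a^-1 b) = -x*y*z^2 + x^2*z + y^2*z + z^3 - 3*z
tr(a b a^-1 b^-1 a b^-1) = tr(a b a^-1 b^-1 a)*tr(b) - tr(a b a^-1 b^-1 a b) = -x^2*y^2*z + x^3*y + x*y^3 + 2*x*y*z^2 - x^2*z - y^2*z - z^3 - 3*x*y + 3*z
tr(b^-2 a b a^-1 b^-1 a) = tr(a b a^-1 b^-1 a b^-1)*tr(b) - tr(a b a^-1 b^-1 a) = -x^2*y^3*z + x^3*y^2 + x*y^4 + 2*x*y^2*z^2 - y^3*z - y*z^3 - x^3 - 4*x*y^2 - x*z^2 + 3*y*z + 3*x
tr(b^-1 a b a^-1 b^-1 a^-1 b^-1) = tr(b^-2 a b a^-1 b^-1)*tr(a) - tr(b^-2 a b a^-1 b^-1 a) = -x*y^2*z^2 + x^2*y*z + y^3*z + y*z^3 - 3*y*z - x
tr(b^-1 a b a^-1 b^-1) = tr(b^-2 a b)*tr(a) - tr(b^-2 a b a) = -x*y^2*z + x^2*y + y^3 + y*z^2 - 3*y
tr(b^-1 a b a^-1 b^-1 a^-1) = tr(b^-1 a b a^-1 b^-1)*tr(a) - tr(b^-1 a b a^-1 b^-1 a) = -x*y*z^2 + x^2*z + y^2*z + z^3 - 3*z
tr(b^-1 a b a^-1 b^-1 a^-1 b^-2) = tr(b^-1 a b a^-1 b^-1 a^-1 b^-1)*tr(b) - tr(b^-1 a b a^-1 b^-1 a^-1) = -x*y^3*z^2 + x^2*y^2*z + y^4*z + y^2*z^3 + x*y*z^2 - x^2*z - 4*y^2*z - z^3 - x*y + 3*z
tr(a^-1 b^-4 a b a^-1 b^-1) = tr(b^-1 a b a^-1 b^-1 a^-1 b^-2)*tr(b) - tr(b^-1 a b a^-1 b^-1 a^-1 b^-1) = -x*y^4*z^2 + x^2*y^3*z + y^5*z + y^3*z^3 + 2*x*y^2*z^2 - 2*x^2*y*z - 5*y^3*z - 2*y*z^3 - x*y^2 + 6*y*z + x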